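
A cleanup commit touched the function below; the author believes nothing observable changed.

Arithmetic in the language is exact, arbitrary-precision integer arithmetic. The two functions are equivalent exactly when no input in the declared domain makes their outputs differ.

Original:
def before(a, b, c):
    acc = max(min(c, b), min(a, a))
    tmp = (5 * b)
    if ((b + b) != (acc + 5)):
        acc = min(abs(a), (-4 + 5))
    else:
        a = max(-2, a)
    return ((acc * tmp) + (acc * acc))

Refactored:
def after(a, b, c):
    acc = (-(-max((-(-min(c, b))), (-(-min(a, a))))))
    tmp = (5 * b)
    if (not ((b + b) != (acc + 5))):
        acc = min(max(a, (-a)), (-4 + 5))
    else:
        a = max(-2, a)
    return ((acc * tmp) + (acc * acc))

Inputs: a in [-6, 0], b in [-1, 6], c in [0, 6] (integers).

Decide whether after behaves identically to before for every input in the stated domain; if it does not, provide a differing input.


Consider the input a=-6, b=-1, c=0.
before: acc := -1 | tmp := -5 | ((b + b) != (acc + 5)): true | acc := 1 | result -4
after: acc := -1 | tmp := -5 | (not ((b + b) != (acc + 5))): false | a := -2 | result 6
-4 != 6, so the rewrite changes behavior.
verdict: not equivalent; witness: a=-6, b=-1, c=0


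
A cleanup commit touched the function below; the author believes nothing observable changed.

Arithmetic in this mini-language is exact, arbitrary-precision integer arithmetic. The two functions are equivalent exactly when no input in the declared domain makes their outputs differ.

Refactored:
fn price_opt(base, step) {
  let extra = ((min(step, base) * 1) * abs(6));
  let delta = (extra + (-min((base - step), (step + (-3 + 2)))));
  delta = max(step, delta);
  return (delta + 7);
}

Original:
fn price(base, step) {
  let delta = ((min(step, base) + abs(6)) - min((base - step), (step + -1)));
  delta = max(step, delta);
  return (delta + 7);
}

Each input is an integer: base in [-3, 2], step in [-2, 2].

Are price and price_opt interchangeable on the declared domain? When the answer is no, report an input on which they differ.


There is a counterexample at base=-3, step=-2: 13 on one side, 5 on the other.
price: delta becomes 6; next delta becomes 6; next final value 13
price_opt: extra becomes -18; next delta becomes -15; next delta becomes -2; next final value 5
verdict: not equivalent; witness: base=-3, step=-2


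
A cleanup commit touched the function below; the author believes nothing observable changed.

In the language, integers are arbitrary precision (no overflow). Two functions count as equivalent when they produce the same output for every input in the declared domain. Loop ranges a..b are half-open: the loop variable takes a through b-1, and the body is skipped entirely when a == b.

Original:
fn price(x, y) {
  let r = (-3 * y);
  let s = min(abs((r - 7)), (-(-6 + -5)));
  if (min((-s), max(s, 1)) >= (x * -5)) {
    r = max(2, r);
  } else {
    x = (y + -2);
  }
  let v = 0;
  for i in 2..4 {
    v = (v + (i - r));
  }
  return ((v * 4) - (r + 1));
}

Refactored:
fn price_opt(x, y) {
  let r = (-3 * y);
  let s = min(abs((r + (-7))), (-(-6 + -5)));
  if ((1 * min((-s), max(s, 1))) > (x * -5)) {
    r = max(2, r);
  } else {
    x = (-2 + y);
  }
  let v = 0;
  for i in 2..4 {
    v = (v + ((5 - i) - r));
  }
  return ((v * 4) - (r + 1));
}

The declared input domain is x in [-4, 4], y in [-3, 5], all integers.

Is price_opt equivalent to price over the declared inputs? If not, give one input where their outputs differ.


Try x=2, y=1.
price: r := -3 | s := 10 | (min((-s), max(s, 1)) >= (x * -5)): true | r := 2 | v := 0 | iter i=2: | v := 0 | iter i=3: | v := 1 | result 1
price_opt: r := -3 | s := 10 | ((1 * min((-s), max(s, 1))) > (x * -5)): false | x := -1 | v := 0 | iter i=2: | v := 6 | iter i=3: | v := 11 | result 46
1 and 46 differ, so these are not the same function on this domain.
verdict: not equivalent; witness: x=2, y=1


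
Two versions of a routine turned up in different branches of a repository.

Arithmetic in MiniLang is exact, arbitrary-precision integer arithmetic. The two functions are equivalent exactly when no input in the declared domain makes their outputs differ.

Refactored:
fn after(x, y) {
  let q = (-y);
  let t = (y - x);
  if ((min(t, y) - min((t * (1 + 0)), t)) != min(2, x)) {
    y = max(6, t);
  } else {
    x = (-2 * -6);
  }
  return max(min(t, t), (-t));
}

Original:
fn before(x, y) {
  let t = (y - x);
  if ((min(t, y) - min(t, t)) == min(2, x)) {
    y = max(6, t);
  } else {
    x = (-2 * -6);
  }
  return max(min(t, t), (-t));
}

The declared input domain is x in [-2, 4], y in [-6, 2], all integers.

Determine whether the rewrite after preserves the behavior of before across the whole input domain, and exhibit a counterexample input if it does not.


Equivalent. The suspicious-looking change has no observable effect anywhere in the declared ranges.
Every one of the 63 inputs gives matching results.
One worked example (x=0, y=-6) — before: t := -6 | ((min(t, y) - min(t, t)) == min(2, x)): true | y := 6 | result 6; after: q := 6 | t := -6 | ((min(t, y) - min((t * (1 + 0)), t)) != min(2, x)): false | x := 12 | result 6; agreement on 6.
verdict: equivalent


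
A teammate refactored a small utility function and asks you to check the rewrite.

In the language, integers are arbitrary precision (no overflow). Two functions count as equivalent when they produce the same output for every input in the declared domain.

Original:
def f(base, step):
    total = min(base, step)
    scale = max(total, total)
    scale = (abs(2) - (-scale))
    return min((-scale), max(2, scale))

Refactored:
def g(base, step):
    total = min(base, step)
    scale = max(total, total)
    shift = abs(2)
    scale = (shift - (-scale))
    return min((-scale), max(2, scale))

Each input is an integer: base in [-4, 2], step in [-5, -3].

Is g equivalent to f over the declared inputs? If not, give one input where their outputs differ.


The two are interchangeable: statement counts differ; and local variable names differ, and every declared input agrees.
One worked example (base=-2, step=-4) — f: total becomes -4; next scale becomes -4; next scale becomes -2; next final value 2; g: total becomes -4; next scale becomes -4; next shift becomes 2; next scale becomes -2; next final value 2; agreement on 2.
Every one of the 21 inputs gives matching results.
verdict: equivalent


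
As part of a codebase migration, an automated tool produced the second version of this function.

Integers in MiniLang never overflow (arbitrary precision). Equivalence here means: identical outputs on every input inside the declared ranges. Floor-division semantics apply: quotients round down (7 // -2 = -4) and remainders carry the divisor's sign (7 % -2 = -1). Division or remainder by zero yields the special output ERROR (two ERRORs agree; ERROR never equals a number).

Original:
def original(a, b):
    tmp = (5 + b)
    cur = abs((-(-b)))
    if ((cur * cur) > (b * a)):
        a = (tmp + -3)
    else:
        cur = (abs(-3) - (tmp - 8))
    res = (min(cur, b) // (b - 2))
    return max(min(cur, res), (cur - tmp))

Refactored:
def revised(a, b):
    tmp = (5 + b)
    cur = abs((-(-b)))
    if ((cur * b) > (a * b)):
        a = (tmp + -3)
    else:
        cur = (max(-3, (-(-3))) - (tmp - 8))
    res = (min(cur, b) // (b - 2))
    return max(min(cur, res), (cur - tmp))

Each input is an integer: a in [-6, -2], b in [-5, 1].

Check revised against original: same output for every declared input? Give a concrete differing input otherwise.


Not equivalent: a=-4, b=-5 separates them (5 vs 11).
original: tmp := 0 | cur := 5 | ((cur * cur) > (b * a)): true | a := -3 | res := 0 | result 5
revised: tmp := 0 | cur := 5 | ((cur * b) > (a * b)): false | cur := 11 | res := 0 | result 11
verdict: not equivalent; witness: a=-4, b=-5


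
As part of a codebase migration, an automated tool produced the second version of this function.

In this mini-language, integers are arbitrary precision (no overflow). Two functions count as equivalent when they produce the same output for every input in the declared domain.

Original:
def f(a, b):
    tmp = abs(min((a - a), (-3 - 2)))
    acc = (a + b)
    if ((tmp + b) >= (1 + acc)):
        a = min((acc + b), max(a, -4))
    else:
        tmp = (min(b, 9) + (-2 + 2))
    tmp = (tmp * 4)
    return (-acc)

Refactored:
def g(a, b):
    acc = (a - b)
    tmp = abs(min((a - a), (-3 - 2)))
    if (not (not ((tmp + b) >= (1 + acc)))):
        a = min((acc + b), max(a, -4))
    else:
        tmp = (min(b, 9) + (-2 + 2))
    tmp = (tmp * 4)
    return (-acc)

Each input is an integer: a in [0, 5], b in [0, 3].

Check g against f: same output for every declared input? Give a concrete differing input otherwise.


Try a=0, b=1.
f: tmp := 5 | acc := 1 | ((tmp + b) >= (1 + acc)): true | a := 0 | tmp := 20 | result -1
g: acc := -1 | tmp := 5 | (not (not ((tmp + b) >= (1 + acc)))): true | a := 0 | tmp := 20 | result 1
-1 and 1 differ, so these are not the same function on this domain.
verdict: not equivalent; witness: a=0, b=1


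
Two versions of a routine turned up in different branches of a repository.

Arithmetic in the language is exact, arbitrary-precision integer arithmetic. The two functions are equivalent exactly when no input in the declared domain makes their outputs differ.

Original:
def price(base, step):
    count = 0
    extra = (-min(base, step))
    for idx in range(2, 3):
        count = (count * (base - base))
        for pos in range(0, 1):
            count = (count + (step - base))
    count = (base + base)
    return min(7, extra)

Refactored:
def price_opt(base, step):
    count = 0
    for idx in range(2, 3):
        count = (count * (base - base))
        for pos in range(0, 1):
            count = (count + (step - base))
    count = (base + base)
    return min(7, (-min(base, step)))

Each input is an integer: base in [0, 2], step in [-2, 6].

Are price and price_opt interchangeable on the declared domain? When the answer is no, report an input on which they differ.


Side by side, the visible changes include: local variable names differ, and statement counts differ.
As a probe, take base=2, step=-1: price runs count := 0 | extra := 1 | iter idx=2: | count := 0 | iter pos=0: | count := -3 | count := 4 | result 1; price_opt runs count := 0 | iter idx=2: | count := 0 | iter pos=0: | count := -3 | count := 4 | result 1; both end at 1.
Every one of the 27 inputs gives matching results.
verdict: equivalent


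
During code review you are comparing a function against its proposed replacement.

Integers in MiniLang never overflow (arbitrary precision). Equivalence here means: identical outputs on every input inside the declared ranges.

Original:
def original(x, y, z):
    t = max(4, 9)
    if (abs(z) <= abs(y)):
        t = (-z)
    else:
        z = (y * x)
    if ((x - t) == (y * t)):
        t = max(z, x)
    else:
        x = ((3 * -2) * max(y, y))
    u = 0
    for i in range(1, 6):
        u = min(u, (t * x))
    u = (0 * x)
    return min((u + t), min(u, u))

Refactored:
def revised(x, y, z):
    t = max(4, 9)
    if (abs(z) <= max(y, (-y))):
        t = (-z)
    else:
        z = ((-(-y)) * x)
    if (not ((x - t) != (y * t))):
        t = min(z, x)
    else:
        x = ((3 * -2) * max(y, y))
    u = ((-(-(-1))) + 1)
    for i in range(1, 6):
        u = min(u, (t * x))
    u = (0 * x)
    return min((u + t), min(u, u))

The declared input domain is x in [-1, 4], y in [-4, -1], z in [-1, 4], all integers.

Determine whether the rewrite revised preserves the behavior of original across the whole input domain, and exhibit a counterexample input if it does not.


Evaluate both at x=0, y=-1, z=-1.
original: t = 9; (abs(z) <= abs(y)) -> true; t = 1; ((x - t) == (y * t)) -> true; t = 0; u = 0; [i=1]; u = 0; [i=2]; u = 0; [i=3]; u = 0; [i=4]; u = 0; [i=5]; u = 0; u = 0; return 0
revised: t = 9; (abs(z) <= max(y, (-y))) -> true; t = 1; (not ((x - t) != (y * t))) -> true; t = -1; u = 0; [i=1]; u = 0; [i=2]; u = 0; [i=3]; u = 0; [i=4]; u = 0; [i=5]; u = 0; u = 0; return -1
0 and -1 differ, so these are not the same function on this domain.
verdict: not equivalent; witness: x=0, y=-1, z=-1


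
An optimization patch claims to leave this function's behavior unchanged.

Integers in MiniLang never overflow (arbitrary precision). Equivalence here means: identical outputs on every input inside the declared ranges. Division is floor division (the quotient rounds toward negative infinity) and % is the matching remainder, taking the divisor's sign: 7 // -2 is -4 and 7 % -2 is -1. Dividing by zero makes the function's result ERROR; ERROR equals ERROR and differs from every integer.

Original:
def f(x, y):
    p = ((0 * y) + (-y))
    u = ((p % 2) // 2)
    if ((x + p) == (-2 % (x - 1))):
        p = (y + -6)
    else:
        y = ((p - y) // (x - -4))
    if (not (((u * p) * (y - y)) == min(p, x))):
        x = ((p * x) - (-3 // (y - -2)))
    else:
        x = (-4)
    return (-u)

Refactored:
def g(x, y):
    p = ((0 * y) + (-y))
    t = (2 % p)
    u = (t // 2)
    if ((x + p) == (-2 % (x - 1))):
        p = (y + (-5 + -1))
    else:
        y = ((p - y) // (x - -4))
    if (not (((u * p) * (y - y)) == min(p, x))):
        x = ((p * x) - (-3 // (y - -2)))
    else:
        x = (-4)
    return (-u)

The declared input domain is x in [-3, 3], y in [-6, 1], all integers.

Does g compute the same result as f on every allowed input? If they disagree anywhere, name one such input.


There is a counterexample at x=-3, y=-6: 0 on one side, -1 on the other.
f: p=6, then u=0, then ((x + p) == (-2 % (x - 1))) is false, then y=12, then (not (((u * p) * (y - y)) == min(p, x))) is true, then x=-17, then returns 0
g: p=6, then t=2, then u=1, then ((x + p) == (-2 % (x - 1))) is false, then y=12, then (not (((u * p) * (y - y)) == min(p, x))) is true, then x=-17, then returns -1
verdict: not equivalent; witness: x=-3, y=-6


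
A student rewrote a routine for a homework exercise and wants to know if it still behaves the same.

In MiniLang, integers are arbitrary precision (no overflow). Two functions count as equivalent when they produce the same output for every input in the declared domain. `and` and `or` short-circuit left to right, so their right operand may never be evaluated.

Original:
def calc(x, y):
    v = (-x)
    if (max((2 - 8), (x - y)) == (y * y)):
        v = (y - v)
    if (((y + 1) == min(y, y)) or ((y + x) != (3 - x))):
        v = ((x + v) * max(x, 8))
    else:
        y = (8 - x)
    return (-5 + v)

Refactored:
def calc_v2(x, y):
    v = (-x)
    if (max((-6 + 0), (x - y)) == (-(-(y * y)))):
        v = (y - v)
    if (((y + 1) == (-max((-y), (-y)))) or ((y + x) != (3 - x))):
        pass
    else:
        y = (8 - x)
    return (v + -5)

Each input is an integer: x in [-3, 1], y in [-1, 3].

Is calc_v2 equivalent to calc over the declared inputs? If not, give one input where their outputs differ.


Not equivalent: x=-3, y=-1 separates them (-5 vs -2).
calc: v becomes 3; next (max((2 - 8), (x - y)) == (y * y)) evaluates to false; next (((y + 1) == min(y, y)) or ((y + x) != (3 - x))) evaluates to true; next v becomes 0; next final value -5
calc_v2: v becomes 3; next (max((-6 + 0), (x - y)) == (-(-(y * y)))) evaluates to false; next (((y + 1) == (-max((-y), (-y)))) or ((y + x) != (3 - x))) evaluates to true; next final value -2
verdict: not equivalent; witness: x=-3, y=-1


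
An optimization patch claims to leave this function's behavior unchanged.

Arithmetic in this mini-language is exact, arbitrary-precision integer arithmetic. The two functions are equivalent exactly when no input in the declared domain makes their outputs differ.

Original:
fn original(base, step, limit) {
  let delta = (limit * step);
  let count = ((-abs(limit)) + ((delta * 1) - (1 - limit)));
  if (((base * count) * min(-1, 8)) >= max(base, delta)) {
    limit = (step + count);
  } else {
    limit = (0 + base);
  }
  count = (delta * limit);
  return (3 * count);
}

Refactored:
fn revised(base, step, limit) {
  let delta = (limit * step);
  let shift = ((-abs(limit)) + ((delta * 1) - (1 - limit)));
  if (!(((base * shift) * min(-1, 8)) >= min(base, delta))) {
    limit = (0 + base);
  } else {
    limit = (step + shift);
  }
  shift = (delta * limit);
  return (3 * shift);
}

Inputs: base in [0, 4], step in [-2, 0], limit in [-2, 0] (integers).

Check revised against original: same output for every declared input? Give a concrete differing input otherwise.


Run the pair on base=0, step=-2, limit=-2.
original: delta := 4 | count := -1 | (((base * count) * min(-1, 8)) >= max(base, delta)): false | limit := 0 | count := 0 | result 0
revised: delta := 4 | shift := -1 | (!(((base * shift) * min(-1, 8)) >= min(base, delta))): false | limit := -3 | shift := -12 | result -36
0 vs -36 — the two versions disagree here.
verdict: not equivalent; witness: base=0, step=-2, limit=-2


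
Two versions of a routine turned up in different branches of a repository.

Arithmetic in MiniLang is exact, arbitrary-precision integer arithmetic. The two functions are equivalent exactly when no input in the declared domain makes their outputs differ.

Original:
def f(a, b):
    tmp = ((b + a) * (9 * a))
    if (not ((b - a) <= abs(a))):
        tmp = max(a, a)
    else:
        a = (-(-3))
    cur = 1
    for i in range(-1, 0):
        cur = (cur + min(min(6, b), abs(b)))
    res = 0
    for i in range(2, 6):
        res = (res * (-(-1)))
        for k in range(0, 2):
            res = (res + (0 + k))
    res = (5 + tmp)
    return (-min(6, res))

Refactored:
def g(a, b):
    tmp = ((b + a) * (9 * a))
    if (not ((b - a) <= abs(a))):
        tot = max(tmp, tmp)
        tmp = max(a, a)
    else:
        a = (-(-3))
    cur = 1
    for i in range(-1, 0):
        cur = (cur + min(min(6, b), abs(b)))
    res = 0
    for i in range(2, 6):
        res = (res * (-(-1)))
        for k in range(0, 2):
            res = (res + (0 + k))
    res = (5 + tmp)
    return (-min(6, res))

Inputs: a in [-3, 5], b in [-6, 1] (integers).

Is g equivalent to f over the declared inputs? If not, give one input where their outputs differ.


Comparing the listings, the differences include: local variable names differ; also min/max/abs usage differs; also statement counts differ.
One worked example (a=-3, b=-4) — f: tmp := 189 | (not ((b - a) <= abs(a))): false | a := 3 | cur := 1 | iter i=-1: | cur := -3 | res := 0 | iter i=2: | res := 0 | iter k=0: | res := 0 | iter k=1: | res := 1 | iter i=3: | res := 1 | iter k=0: | res := 1 | iter k=1: | res := 2 | iter i=4: | res := 2 | iter k=0: | res := 2 | iter k=1: | res := 3 | iter i=5: | res := 3 | iter k=0: | res := 3 | iter k=1: | res := 4 | res := 194 | result -6; g: tmp := 189 | (not ((b - a) <= abs(a))): false | a := 3 | cur := 1 | iter i=-1: | cur := -3 | res := 0 | iter i=2: | res := 0 | iter k=0: | res := 0 | iter k=1: | res := 1 | iter i=3: | res := 1 | iter k=0: | res := 1 | iter k=1: | res := 2 | iter i=4: | res := 2 | iter k=0: | res := 2 | iter k=1: | res := 3 | iter i=5: | res := 3 | iter k=0: | res := 3 | iter k=1: | res := 4 | res := 194 | result -6; agreement on -6.
Every one of the 72 inputs gives matching results.
verdict: equivalent


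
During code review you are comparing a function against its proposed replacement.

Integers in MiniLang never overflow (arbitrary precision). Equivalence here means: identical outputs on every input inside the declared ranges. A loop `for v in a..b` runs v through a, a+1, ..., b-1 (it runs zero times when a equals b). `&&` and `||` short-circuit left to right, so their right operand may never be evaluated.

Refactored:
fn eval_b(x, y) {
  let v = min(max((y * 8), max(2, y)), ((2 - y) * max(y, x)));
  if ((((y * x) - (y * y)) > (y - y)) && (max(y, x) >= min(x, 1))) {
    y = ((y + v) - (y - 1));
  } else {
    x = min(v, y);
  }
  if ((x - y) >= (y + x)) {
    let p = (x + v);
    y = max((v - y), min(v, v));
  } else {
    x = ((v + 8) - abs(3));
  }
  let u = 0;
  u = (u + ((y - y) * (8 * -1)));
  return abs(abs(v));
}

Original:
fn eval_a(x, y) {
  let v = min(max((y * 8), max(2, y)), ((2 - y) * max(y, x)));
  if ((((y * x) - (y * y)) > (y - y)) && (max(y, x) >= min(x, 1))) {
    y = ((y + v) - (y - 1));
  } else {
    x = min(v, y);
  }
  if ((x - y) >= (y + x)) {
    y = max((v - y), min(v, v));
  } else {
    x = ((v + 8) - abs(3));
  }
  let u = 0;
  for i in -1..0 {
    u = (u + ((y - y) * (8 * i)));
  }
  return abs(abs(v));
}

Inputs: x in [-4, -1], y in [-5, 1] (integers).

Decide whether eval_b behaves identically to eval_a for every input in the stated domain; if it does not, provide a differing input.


This is a faithful refactor — local variable names differ, arithmetic usage differs, constant usage differs, loop structure differs, but the computed results match everywhere.
One worked example (x=-2, y=-1) — eval_a: v = -3; ((((y * x) - (y * y)) > (y - y)) && (max(y, x) >= min(x, 1))) -> true; y = -2; ((x - y) >= (y + x)) -> true; y = -1; u = 0; [i=-1]; u = 0; return 3; eval_b: v = -3; ((((y * x) - (y * y)) > (y - y)) && (max(y, x) >= min(x, 1))) -> true; y = -2; ((x - y) >= (y + x)) -> true; p = -5; y = -1; u = 0; u = 0; return 3; agreement on 3.
Every one of the 28 inputs gives matching results.
verdict: equivalent


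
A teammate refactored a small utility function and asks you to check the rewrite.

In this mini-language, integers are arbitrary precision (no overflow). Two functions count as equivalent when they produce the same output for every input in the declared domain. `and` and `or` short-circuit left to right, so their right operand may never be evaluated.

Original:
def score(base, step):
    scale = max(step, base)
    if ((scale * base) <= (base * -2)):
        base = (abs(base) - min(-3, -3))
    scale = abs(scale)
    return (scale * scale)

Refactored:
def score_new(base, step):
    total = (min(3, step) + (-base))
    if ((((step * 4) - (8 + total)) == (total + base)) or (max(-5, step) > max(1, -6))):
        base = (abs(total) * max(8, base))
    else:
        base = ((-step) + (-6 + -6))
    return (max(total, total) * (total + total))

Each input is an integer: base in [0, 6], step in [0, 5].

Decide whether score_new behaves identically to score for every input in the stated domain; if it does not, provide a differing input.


Not equivalent: base=0, step=1 separates them (1 vs 2).
score: scale := 1 | ((scale * base) <= (base * -2)): true | base := 3 | scale := 1 | result 1
score_new: total := 1 | ((((step * 4) - (8 + total)) == (total + base)) or (max(-5, step) > max(1, -6))): false | base := -13 | result 2
verdict: not equivalent; witness: base=0, step=1


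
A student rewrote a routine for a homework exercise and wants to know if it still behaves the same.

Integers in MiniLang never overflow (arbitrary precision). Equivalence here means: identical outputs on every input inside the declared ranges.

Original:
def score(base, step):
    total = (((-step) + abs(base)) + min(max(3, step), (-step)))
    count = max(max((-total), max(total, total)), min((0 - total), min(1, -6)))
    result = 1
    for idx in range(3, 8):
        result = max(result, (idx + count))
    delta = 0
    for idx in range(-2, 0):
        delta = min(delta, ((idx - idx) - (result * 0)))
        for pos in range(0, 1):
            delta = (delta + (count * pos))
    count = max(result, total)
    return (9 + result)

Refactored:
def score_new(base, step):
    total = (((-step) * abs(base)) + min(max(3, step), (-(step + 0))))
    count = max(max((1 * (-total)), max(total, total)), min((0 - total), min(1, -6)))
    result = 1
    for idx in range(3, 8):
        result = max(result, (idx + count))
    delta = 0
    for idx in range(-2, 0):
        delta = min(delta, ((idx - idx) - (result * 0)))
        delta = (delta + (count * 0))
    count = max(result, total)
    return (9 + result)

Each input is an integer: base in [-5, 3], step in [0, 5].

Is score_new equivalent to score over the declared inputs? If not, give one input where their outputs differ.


These are not equivalent — on base=-5, step=0 the outputs split (21 vs 16).
score: total=5, then count=5, then result=1, then (idx=3), then result=8, then (idx=4), then result=9, then (idx=5), then result=10, then (idx=6), then result=11, then (idx=7), then result=12, then delta=0, then (idx=-2), then delta=0, then (pos=0), then delta=0, then (idx=-1), then delta=0, then (pos=0), then delta=0, then count=12, then returns 21
score_new: total=0, then count=0, then result=1, then (idx=3), then result=3, then (idx=4), then result=4, then (idx=5), then result=5, then (idx=6), then result=6, then (idx=7), then result=7, then delta=0, then (idx=-2), then delta=0, then delta=0, then (idx=-1), then delta=0, then delta=0, then count=7, then returns 16
verdict: not equivalent; witness: base=-5, step=0


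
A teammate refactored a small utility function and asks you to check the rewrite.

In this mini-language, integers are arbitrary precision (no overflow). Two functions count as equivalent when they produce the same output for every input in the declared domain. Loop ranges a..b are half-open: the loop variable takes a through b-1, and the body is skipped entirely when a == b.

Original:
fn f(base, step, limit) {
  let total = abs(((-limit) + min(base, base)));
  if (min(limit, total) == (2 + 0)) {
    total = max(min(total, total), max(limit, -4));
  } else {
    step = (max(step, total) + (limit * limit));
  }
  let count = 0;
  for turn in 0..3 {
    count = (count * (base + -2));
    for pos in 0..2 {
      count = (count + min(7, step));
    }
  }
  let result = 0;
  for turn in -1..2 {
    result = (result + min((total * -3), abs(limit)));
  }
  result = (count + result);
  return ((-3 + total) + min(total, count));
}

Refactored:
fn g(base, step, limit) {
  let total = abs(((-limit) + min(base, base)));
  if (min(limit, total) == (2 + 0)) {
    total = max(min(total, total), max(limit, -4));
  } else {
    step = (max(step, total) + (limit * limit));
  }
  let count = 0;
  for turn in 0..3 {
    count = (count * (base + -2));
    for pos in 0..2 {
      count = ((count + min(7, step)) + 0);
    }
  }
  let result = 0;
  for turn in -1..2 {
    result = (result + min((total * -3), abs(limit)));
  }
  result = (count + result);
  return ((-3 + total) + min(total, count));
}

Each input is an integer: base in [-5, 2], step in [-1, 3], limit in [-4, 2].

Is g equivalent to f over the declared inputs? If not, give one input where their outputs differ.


Behavior is preserved: although arithmetic usage differs; and constant usage differs, the outputs never diverge.
Spot check at base=0, step=-1, limit=0 — f: total becomes 0; next (min(limit, total) == (2 + 0)) evaluates to false; next step becomes 0; next count becomes 0; next at turn=0:; next count becomes 0; next at pos=0:; next count becomes 0; next at pos=1:; next count becomes 0; next at turn=1:; next count becomes 0; next at pos=0:; next count becomes 0; next at pos=1:; next count becomes 0; next at turn=2:; next count becomes 0; next at pos=0:; next count becomes 0; next at pos=1:; next count becomes 0; next result becomes 0; next at turn=-1:; next result becomes 0; next at turn=0:; next result becomes 0; next at turn=1:; next result becomes 0; next result becomes 0; next final value -3. g: total becomes 0; next (min(limit, total) == (2 + 0)) evaluates to false; next step becomes 0; next count becomes 0; next at turn=0:; next count becomes 0; next at pos=0:; next count becomes 0; next at pos=1:; next count becomes 0; next at turn=1:; next count becomes 0; next at pos=0:; next count becomes 0; next at pos=1:; next count becomes 0; next at turn=2:; next count becomes 0; next at pos=0:; next count becomes 0; next at pos=1:; next count becomes 0; next result becomes 0; next at turn=-1:; next result becomes 0; next at turn=0:; next result becomes 0; next at turn=1:; next result becomes 0; next result becomes 0; next final value -3. Both give -3.
Checked all 280 inputs in the declared domain: the outputs agree on every one.
verdict: equivalent


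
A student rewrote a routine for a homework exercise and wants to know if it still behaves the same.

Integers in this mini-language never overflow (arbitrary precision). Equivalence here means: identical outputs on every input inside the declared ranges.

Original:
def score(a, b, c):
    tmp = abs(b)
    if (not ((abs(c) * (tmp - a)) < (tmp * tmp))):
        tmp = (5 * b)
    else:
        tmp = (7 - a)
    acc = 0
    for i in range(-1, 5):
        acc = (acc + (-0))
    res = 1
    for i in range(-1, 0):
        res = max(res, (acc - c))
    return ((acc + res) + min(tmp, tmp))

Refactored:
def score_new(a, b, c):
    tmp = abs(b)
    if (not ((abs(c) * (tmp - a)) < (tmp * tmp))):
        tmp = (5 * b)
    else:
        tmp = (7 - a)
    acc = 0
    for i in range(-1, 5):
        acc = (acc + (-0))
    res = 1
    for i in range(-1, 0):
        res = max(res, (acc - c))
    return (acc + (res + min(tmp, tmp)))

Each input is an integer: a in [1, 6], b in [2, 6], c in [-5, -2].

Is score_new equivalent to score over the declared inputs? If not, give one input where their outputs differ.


Although same computation, different form, 120/120 inputs agree.
verdict: equivalent


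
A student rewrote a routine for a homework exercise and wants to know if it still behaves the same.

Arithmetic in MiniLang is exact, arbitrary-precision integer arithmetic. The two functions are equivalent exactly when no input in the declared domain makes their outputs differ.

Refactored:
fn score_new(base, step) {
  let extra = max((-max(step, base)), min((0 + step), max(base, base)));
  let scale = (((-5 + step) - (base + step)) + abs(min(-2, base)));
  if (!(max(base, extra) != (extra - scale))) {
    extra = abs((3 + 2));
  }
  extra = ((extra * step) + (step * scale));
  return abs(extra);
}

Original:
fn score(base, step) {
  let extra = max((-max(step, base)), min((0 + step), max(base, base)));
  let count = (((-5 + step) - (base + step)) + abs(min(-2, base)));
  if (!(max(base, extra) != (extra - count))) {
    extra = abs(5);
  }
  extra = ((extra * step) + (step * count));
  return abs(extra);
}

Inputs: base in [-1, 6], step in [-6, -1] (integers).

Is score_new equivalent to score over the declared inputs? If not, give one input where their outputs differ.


This is a faithful refactor — arithmetic usage differs; constant usage differs; local variable names differ, but the computed results match everywhere.
Spot check at base=5, step=-1 — score: extra := -1 | count := -8 | (!(max(base, extra) != (extra - count))): false | extra := 9 | result 9. score_new: extra := -1 | scale := -8 | (!(max(base, extra) != (extra - scale))): false | extra := 9 | result 9. Both give 9.
An exhaustive pass over the 48 declared inputs shows identical outputs.
verdict: equivalent


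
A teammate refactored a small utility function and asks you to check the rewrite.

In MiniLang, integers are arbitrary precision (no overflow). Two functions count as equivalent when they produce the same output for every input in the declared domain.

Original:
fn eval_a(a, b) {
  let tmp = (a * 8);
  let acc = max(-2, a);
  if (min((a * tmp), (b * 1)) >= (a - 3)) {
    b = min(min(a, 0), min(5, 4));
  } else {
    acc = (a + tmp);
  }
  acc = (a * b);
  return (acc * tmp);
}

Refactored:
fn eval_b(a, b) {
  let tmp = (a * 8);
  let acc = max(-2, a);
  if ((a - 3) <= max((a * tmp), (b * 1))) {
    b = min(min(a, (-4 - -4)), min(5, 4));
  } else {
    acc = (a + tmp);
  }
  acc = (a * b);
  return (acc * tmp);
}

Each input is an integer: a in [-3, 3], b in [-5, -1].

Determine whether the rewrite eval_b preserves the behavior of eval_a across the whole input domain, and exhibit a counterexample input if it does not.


Not equivalent: a=-1, b=-5 separates them (-40 vs -8).
eval_a: tmp=-8, then acc=-1, then (min((a * tmp), (b * 1)) >= (a - 3)) is false, then acc=-9, then acc=5, then returns -40
eval_b: tmp=-8, then acc=-1, then ((a - 3) <= max((a * tmp), (b * 1))) is true, then b=-1, then acc=1, then returns -8
verdict: not equivalent; witness: a=-1, b=-5


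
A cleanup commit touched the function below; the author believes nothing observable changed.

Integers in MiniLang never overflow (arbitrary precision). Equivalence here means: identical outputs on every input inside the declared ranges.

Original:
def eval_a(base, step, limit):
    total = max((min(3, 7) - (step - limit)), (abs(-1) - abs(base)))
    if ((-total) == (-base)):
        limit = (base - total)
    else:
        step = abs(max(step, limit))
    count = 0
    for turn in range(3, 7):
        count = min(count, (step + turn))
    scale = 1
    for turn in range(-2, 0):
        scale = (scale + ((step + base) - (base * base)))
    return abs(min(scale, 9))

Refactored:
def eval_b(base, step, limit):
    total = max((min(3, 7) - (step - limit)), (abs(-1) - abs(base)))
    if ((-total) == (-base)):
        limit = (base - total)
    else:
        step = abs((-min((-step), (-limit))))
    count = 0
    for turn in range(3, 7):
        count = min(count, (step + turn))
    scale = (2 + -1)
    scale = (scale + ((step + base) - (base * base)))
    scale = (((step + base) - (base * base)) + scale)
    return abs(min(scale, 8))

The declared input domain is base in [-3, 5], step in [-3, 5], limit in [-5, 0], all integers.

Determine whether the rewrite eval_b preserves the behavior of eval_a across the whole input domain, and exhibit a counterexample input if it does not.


On input base=0, step=4, limit=-5, eval_a returns 9 while eval_b returns 8.
verdict: not equivalent; witness: base=0, step=4, limit=-5


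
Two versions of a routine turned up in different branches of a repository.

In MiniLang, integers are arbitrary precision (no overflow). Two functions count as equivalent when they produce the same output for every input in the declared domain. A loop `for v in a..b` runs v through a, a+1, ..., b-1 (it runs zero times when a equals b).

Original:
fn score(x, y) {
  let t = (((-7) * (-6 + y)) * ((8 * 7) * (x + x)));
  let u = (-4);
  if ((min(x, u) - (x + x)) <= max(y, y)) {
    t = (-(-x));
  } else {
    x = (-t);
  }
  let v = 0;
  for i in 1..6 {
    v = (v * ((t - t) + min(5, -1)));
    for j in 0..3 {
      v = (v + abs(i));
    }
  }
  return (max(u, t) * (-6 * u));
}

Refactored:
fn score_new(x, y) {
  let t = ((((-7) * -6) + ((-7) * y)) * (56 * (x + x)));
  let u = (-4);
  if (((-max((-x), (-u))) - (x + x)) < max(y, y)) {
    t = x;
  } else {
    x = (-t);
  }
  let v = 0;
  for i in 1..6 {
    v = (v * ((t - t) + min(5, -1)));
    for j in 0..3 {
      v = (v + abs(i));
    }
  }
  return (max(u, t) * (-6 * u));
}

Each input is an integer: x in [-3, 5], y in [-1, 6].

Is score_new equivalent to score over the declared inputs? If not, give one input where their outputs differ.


The rewrite breaks on x=-3, y=2, where the results are -72 and -96.
score: t = -9408; u = -4; ((min(x, u) - (x + x)) <= max(y, y)) -> true; t = -3; v = 0; [i=1]; v = 0; [j=0]; v = 1; [j=1]; v = 2; [j=2]; v = 3; [i=2]; v = -3; [j=0]; v = -1; [j=1]; v = 1; [j=2]; v = 3; [i=3]; v = -3; [j=0]; v = 0; [j=1]; v = 3; [j=2]; v = 6; [i=4]; v = -6; [j=0]; v = -2; [j=1]; v = 2; [j=2]; v = 6; [i=5]; v = -6; [j=0]; v = -1; [j=1]; v = 4; [j=2]; v = 9; return -72
score_new: t = -9408; u = -4; (((-max((-x), (-u))) - (x + x)) < max(y, y)) -> false; x = 9408; v = 0; [i=1]; v = 0; [j=0]; v = 1; [j=1]; v = 2; [j=2]; v = 3; [i=2]; v = -3; [j=0]; v = -1; [j=1]; v = 1; [j=2]; v = 3; [i=3]; v = -3; [j=0]; v = 0; [j=1]; v = 3; [j=2]; v = 6; [i=4]; v = -6; [j=0]; v = -2; [j=1]; v = 2; [j=2]; v = 6; [i=5]; v = -6; [j=0]; v = -1; [j=1]; v = 4; [j=2]; v = 9; return -96
verdict: not equivalent; witness: x=-3, y=2


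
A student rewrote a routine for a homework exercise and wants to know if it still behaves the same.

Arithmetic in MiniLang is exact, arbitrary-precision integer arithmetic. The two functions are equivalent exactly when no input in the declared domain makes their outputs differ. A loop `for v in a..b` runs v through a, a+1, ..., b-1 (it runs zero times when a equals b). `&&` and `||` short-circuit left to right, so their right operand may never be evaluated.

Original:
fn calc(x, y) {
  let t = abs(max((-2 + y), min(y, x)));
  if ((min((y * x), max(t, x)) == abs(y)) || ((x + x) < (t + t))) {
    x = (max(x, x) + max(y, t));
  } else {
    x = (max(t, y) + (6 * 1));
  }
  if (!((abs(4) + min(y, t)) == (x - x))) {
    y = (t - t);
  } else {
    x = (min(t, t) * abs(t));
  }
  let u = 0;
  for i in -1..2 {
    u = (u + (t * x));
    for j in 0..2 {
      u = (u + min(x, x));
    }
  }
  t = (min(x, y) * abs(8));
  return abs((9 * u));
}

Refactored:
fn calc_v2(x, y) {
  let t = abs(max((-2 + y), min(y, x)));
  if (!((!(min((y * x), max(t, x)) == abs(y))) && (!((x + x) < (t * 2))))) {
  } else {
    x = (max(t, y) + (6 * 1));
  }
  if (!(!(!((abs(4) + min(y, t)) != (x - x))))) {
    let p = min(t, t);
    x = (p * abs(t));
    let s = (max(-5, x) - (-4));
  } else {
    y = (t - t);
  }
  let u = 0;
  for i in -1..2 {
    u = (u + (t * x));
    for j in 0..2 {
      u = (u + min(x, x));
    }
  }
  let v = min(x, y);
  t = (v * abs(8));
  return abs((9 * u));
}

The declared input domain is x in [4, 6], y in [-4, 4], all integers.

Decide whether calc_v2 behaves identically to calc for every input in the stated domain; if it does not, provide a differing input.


Input x=4, y=4: 1296 from calc versus 648 from calc_v2.
verdict: not equivalent; witness: x=4, y=4


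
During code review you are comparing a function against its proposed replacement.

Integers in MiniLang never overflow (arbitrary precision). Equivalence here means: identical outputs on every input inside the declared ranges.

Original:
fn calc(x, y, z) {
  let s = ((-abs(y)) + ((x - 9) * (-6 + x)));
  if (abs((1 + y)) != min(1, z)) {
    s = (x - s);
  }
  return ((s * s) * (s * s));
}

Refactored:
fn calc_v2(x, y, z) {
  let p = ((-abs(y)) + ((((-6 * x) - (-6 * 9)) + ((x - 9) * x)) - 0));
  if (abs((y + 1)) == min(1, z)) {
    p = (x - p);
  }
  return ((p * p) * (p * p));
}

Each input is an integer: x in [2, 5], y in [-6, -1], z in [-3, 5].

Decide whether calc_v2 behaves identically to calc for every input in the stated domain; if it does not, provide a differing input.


Not equivalent: x=2, y=-6, z=-3 separates them (160000 vs 234256).
calc: s = 22; (abs((1 + y)) != min(1, z)) -> true; s = -20; return 160000
calc_v2: p = 22; (abs((y + 1)) == min(1, z)) -> false; return 234256
verdict: not equivalent; witness: x=2, y=-6, z=-3


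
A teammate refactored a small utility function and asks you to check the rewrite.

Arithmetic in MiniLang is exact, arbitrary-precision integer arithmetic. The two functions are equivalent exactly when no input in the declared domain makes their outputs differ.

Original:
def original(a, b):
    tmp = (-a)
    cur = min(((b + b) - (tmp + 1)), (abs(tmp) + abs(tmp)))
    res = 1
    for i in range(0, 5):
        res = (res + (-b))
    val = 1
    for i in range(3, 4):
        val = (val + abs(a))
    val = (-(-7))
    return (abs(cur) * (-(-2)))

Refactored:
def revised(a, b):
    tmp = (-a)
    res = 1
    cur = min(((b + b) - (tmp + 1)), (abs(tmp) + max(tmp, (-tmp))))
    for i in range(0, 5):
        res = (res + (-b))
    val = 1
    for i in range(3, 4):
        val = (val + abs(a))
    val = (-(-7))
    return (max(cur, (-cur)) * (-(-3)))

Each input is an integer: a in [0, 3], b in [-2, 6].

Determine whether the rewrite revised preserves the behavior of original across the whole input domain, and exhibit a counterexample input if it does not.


The rewrite breaks on a=0, b=-2, where the results are 10 and 15.
original: tmp=0, then cur=-5, then res=1, then (i=0), then res=3, then (i=1), then res=5, then (i=2), then res=7, then (i=3), then res=9, then (i=4), then res=11, then val=1, then (i=3), then val=1, then val=7, then returns 10
revised: tmp=0, then res=1, then cur=-5, then (i=0), then res=3, then (i=1), then res=5, then (i=2), then res=7, then (i=3), then res=9, then (i=4), then res=11, then val=1, then (i=3), then val=1, then val=7, then returns 15
verdict: not equivalent; witness: a=0, b=-2


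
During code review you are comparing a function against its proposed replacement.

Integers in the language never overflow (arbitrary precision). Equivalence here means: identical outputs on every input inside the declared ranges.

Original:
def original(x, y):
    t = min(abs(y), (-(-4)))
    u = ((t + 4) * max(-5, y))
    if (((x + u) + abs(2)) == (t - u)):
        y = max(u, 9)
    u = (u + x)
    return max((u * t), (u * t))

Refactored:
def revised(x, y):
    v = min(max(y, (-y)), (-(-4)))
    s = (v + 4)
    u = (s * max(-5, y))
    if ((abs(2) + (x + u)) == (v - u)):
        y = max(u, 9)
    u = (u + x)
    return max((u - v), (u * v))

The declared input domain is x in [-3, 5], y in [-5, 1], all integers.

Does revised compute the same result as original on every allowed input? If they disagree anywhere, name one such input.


x=-3, y=-5 yields -172 from original but -47 from revised.
verdict: not equivalent; witness: x=-3, y=-5
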